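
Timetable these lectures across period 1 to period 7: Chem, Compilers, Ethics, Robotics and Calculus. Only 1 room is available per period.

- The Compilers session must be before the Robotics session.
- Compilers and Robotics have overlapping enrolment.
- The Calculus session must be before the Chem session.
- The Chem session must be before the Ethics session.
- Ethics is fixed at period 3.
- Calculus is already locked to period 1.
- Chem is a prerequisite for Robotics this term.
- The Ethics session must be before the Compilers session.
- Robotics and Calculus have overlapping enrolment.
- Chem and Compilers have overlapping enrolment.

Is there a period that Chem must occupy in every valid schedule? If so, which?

period 2

Calculus is fixed at period 1 and must come before Chem, so Chem is at least period 2.
Ethics is fixed at period 3 and must come after Chem, so Chem is at most period 2.
So Chem must be period 2.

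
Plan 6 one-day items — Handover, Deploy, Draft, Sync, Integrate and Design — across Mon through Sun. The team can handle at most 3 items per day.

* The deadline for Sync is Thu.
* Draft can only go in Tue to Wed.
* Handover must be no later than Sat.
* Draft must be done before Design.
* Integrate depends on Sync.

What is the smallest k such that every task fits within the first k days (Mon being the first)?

The precedence chain requires at least 2 distinct days.
With at most 3 per day and 6 tasks, at least 2 days are needed.
Propagating the time windows through the other constraints, Design can't land before Wed — that is day 3 counting from Mon — so the schedule must run through at least 3 days.
3 works (last occupied day: Wed): for example Design=Wed; Integrate=Tue; Draft=Tue; Deploy=Mon; Sync=Mon; Handover=Mon.

3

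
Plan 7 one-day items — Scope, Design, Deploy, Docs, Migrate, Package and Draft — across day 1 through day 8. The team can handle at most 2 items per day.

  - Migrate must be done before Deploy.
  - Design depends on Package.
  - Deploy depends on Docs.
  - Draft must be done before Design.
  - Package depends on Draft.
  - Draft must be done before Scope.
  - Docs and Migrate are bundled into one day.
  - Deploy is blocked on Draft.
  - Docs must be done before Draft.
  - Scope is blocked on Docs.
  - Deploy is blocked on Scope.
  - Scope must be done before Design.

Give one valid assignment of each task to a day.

Deploy=day 4, Migrate=day 1, Design=day 4, Scope=day 3, Package=day 3, Draft=day 2, Docs=day 1

Checking: Draft(day 2) before Scope(day 3); Scope(day 3) before Design(day 4); Draft(day 2) before Deploy(day 4); Docs(day 1) before Draft(day 2); Migrate(day 1) before Deploy(day 4); Docs(day 1) before Deploy(day 4); Draft(day 2) before Package(day 3); Scope(day 3) before Deploy(day 4); Docs(day 1) before Scope(day 3); Draft(day 2) before Design(day 4); Package(day 3) before Design(day 4); Docs = Migrate = day 1; max 2 per day (cap 2).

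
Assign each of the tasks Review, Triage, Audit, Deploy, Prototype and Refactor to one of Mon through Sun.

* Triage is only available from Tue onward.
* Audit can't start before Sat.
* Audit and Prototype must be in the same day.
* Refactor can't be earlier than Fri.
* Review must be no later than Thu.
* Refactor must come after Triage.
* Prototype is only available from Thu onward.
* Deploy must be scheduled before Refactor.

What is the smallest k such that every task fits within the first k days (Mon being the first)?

6

The precedence chain requires at least 2 distinct days.
Audit can't be placed before Sat — that is day 6 counting from Mon — so the schedule must run through at least 6 days.
6 works (last occupied day: Sat): for example Prototype=Sat, Audit=Sat, Refactor=Fri, Review=Mon, Triage=Tue, Deploy=Mon.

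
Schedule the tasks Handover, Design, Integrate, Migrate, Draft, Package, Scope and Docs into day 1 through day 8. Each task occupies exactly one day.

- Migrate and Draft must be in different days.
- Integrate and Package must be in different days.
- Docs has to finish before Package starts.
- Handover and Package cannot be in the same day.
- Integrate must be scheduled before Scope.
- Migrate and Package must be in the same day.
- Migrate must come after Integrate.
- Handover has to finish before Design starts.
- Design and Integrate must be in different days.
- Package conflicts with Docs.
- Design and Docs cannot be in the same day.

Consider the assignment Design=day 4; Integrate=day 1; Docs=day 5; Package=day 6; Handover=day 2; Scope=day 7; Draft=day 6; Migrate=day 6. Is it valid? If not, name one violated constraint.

Handover has to finish before Design starts — holds.
Migrate and Package must be in the same day — holds.
Design and Docs cannot be in the same day — holds.
Integrate and Package must be in different days — holds.
Integrate must be scheduled before Scope — holds.
Migrate and Draft must be in different days — violated.
Docs has to finish before Package starts — holds.
Handover and Package cannot be in the same day — holds.
Design and Integrate must be in different days — holds.
Migrate must come after Integrate — holds.
Package conflicts with Docs — holds.

No — it violates: Migrate and Draft must be in different days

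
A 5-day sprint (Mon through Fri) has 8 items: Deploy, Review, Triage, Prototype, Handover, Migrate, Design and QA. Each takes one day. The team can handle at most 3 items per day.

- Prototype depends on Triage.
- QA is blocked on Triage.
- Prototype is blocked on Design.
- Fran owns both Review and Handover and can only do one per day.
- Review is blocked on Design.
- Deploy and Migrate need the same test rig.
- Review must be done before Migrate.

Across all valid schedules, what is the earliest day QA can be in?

Precedence pushes QA to at least Tue.
QA at Tue is achievable: QA -> Tue; Design -> Mon; Deploy -> Mon; Triage -> Mon; Review -> Tue; Handover -> Wed; Migrate -> Wed; Prototype -> Tue.

Tue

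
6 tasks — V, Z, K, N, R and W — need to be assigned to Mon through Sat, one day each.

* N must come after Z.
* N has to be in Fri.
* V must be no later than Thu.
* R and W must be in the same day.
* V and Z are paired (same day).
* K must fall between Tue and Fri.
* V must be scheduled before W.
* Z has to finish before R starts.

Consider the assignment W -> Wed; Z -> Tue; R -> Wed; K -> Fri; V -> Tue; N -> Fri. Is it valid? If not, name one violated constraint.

Yes

V and Z are paired (same day) — holds.
V must be no later than Thu — holds.
Z has to finish before R starts — holds.
N must come after Z — holds.
V must be scheduled before W — holds.
K must fall between Tue and Fri — holds.
N has to be in Fri — holds.
R and W must be in the same day — holds.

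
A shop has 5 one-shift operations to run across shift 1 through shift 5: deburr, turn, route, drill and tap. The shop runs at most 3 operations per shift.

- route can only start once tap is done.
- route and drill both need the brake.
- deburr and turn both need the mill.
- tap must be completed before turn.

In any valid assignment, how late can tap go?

shift 4

Downstream work caps tap at shift 4.
tap at shift 4 is achievable: tap=shift 4; drill=shift 1; route=shift 5; turn=shift 5; deburr=shift 1.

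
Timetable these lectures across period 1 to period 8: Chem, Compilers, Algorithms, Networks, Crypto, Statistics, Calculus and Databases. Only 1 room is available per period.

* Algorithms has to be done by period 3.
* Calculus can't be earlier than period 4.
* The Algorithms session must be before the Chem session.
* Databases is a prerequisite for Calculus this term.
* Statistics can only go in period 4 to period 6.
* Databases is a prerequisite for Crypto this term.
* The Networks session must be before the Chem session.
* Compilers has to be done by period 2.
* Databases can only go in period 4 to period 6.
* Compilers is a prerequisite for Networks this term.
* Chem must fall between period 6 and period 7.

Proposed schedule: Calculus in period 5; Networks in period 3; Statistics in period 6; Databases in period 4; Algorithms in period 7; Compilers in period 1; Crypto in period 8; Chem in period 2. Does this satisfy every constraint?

Databases can only go in period 4 to period 6 — holds.
Compilers is a prerequisite for Networks this term — holds.
Calculus can't be earlier than period 4 — holds.
Statistics can only go in period 4 to period 6 — holds.
Databases is a prerequisite for Calculus this term — holds.
Only 1 room is available per period — holds.
Algorithms has to be done by period 3 — violated.
The Networks session must be before the Chem session — violated.
Databases is a prerequisite for Crypto this term — holds.
The Algorithms session must be before the Chem session — violated.
Compilers has to be done by period 2 — holds.
Chem must fall between period 6 and period 7 — violated.

No. The Algorithms session must be before the Chem session is not satisfied.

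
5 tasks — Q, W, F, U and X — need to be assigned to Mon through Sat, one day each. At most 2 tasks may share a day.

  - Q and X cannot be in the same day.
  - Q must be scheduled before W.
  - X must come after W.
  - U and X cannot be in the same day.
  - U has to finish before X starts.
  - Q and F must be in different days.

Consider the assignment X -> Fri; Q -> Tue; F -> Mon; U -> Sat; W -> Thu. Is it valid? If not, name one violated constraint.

Invalid. U has to finish before X starts.

U and X cannot be in the same day — holds.
At most 2 tasks may share a day — holds.
U has to finish before X starts — violated.
Q must be scheduled before W — holds.
X must come after W — holds.
Q and X cannot be in the same day — holds.
Q and F must be in different days — holds.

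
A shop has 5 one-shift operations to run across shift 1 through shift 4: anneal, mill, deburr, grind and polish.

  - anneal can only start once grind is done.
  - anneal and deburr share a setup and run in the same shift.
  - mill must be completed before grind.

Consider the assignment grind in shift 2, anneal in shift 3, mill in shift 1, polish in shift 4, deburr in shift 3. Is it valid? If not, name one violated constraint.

anneal and deburr share a setup and run in the same shift — holds.
mill must be completed before grind — holds.
anneal can only start once grind is done — holds.

Valid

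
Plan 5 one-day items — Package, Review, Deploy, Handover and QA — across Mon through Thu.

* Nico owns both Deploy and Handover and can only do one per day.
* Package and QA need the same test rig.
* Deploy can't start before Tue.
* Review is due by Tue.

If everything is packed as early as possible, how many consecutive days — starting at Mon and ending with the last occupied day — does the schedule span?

2

Deploy can't be placed before Tue — that is day 2 counting from Mon — so the schedule must run through at least 2 days.
2 works (last occupied day: Tue): for example Review=Mon, Package=Mon, Handover=Mon, QA=Tue, Deploy=Tue.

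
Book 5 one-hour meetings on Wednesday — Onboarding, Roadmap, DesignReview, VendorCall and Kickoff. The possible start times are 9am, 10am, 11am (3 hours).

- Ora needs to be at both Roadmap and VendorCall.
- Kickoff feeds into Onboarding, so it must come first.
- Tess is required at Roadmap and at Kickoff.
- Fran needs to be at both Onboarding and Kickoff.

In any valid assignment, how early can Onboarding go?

Precedence pushes Onboarding to at least 10am.
Onboarding at 10am is achievable: VendorCall=9am, Onboarding=10am, Roadmap=10am, DesignReview=9am, Kickoff=9am.

10am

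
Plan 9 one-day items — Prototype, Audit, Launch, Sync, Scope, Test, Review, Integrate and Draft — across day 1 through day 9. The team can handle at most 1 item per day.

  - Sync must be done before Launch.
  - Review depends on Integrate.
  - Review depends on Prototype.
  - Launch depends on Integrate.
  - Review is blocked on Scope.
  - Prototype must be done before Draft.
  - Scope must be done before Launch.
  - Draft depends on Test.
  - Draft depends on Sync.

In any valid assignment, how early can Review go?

day 4

Precedence pushes Review to at least day 2.
Review at day 4 is achievable: Review=day 4, Audit=day 9, Sync=day 5, Draft=day 8, Prototype=day 1, Integrate=day 3, Test=day 7, Scope=day 2, Launch=day 6.
Nothing earlier works — the capacity limit rule out every day before day 4.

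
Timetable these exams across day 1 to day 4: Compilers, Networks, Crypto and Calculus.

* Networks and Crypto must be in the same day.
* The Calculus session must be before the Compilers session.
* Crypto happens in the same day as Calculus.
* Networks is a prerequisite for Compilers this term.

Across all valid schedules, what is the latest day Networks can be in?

day 3

Downstream work caps Networks at day 3.
Networks at day 3 is achievable: Calculus in day 3, Crypto in day 3, Networks in day 3, Compilers in day 4.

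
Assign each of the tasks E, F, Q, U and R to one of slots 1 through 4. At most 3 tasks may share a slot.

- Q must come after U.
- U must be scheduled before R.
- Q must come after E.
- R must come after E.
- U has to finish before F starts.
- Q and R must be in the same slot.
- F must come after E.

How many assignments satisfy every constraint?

26

Splitting on E: it can be 1 (14), 2 (9), 3 (3). Listing each branch's schedules as (F, Q, U, R):
E=1: (2,2,1,2) (2,3,1,3) (2,4,1,4) (3,2,1,2) (3,3,1,3) (3,3,2,3) (3,4,1,4) (3,4,2,4) (4,2,1,2) (4,3,1,3) (4,3,2,3) (4,4,1,4) (4,4,2,4) (4,4,3,4) — 14.
E=2: (3,3,1,3) (3,3,2,3) (3,4,1,4) (3,4,2,4) (4,3,1,3) (4,3,2,3) (4,4,1,4) (4,4,2,4) (4,4,3,4) — 9.
E=3: (4,4,1,4) (4,4,2,4) (4,4,3,4) — 3.
Summing: 14 + 9 + 3 = 26.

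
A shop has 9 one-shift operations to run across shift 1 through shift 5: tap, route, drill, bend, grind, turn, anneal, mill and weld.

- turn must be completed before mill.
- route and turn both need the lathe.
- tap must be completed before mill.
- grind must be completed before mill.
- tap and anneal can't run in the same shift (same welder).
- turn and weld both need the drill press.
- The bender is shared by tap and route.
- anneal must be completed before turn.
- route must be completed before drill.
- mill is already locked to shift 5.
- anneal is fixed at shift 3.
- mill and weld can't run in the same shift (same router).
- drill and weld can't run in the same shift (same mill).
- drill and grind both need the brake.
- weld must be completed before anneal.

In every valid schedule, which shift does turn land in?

shift 4

anneal is fixed at shift 3 and must come before turn, so turn is at least shift 4.
mill is fixed at shift 5 and must come after turn, so turn is at most shift 4.
So turn must be shift 4.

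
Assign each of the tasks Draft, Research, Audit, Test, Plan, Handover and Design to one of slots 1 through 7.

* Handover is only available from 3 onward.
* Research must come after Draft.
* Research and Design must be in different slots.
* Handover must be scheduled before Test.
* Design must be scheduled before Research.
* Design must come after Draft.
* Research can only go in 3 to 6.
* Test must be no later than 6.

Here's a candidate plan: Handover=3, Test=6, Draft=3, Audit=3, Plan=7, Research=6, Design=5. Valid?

Handover is only available from 3 onward — holds.
Test must be no later than 6 — holds.
Handover must be scheduled before Test — holds.
Research and Design must be in different slots — holds.
Design must come after Draft — holds.
Design must be scheduled before Research — holds.
Research must come after Draft — holds.
Research can only go in 3 to 6 — holds.

Yes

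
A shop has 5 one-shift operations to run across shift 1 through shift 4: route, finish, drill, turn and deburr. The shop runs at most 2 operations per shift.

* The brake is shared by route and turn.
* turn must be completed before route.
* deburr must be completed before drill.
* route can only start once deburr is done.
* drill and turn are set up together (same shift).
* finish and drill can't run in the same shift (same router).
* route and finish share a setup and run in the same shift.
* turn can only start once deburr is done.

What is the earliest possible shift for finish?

Finish must be in the same shift as route, which can't be before shift 3, so finish is at least shift 3.
finish at shift 3 is achievable: turn=shift 2; deburr=shift 1; drill=shift 2; route=shift 3; finish=shift 3.

shift 3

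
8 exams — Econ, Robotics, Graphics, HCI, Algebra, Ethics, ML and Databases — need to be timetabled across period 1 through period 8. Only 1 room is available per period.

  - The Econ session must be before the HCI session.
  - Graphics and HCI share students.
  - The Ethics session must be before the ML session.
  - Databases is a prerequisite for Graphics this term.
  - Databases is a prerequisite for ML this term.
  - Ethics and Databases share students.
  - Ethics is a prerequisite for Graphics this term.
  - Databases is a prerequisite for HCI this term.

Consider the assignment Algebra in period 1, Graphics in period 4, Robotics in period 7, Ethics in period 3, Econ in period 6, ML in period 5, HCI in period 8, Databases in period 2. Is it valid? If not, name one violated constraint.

Databases is a prerequisite for HCI this term — holds.
Ethics and Databases share students — holds.
The Ethics session must be before the ML session — holds.
Databases is a prerequisite for Graphics this term — holds.
Only 1 room is available per period — holds.
Databases is a prerequisite for ML this term — holds.
The Econ session must be before the HCI session — holds.
Ethics is a prerequisite for Graphics this term — holds.
Graphics and HCI share students — holds.

Yes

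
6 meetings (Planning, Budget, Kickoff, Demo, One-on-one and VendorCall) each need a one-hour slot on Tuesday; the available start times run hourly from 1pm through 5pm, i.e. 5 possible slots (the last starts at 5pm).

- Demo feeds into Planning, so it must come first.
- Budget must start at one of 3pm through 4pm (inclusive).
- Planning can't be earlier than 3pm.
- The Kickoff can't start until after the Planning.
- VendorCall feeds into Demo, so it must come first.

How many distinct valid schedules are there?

Splitting on Planning: it can be 3pm (20), 4pm (30). Listing each branch's schedules as (Budget, Kickoff, Demo, One-on-one, VendorCall):
Planning=3pm: (3pm,4pm,2pm,1pm,1pm) (3pm,4pm,2pm,2pm,1pm) (3pm,4pm,2pm,3pm,1pm) (3pm,4pm,2pm,4pm,1pm) (3pm,4pm,2pm,5pm,1pm) (3pm,5pm,2pm,1pm,1pm) (3pm,5pm,2pm,2pm,1pm) (3pm,5pm,2pm,3pm,1pm) (3pm,5pm,2pm,4pm,1pm) (3pm,5pm,2pm,5pm,1pm) (4pm,4pm,2pm,1pm,1pm) (4pm,4pm,2pm,2pm,1pm) (4pm,4pm,2pm,3pm,1pm) (4pm,4pm,2pm,4pm,1pm) (4pm,4pm,2pm,5pm,1pm) (4pm,5pm,2pm,1pm,1pm) (4pm,5pm,2pm,2pm,1pm) (4pm,5pm,2pm,3pm,1pm) (4pm,5pm,2pm,4pm,1pm) (4pm,5pm,2pm,5pm,1pm) — 20.
Planning=4pm: (3pm,5pm,2pm,1pm,1pm) (3pm,5pm,2pm,2pm,1pm) (3pm,5pm,2pm,3pm,1pm) (3pm,5pm,2pm,4pm,1pm) (3pm,5pm,2pm,5pm,1pm) (3pm,5pm,3pm,1pm,1pm) (3pm,5pm,3pm,1pm,2pm) (3pm,5pm,3pm,2pm,1pm) (3pm,5pm,3pm,2pm,2pm) (3pm,5pm,3pm,3pm,1pm) (3pm,5pm,3pm,3pm,2pm) (3pm,5pm,3pm,4pm,1pm) (3pm,5pm,3pm,4pm,2pm) (3pm,5pm,3pm,5pm,1pm) (3pm,5pm,3pm,5pm,2pm) (4pm,5pm,2pm,1pm,1pm) (4pm,5pm,2pm,2pm,1pm) (4pm,5pm,2pm,3pm,1pm) (4pm,5pm,2pm,4pm,1pm) (4pm,5pm,2pm,5pm,1pm) (4pm,5pm,3pm,1pm,1pm) (4pm,5pm,3pm,1pm,2pm) (4pm,5pm,3pm,2pm,1pm) (4pm,5pm,3pm,2pm,2pm) (4pm,5pm,3pm,3pm,1pm) (4pm,5pm,3pm,3pm,2pm) (4pm,5pm,3pm,4pm,1pm) (4pm,5pm,3pm,4pm,2pm) (4pm,5pm,3pm,5pm,1pm) (4pm,5pm,3pm,5pm,2pm) — 30.
Summing: 20 + 30 = 50.

50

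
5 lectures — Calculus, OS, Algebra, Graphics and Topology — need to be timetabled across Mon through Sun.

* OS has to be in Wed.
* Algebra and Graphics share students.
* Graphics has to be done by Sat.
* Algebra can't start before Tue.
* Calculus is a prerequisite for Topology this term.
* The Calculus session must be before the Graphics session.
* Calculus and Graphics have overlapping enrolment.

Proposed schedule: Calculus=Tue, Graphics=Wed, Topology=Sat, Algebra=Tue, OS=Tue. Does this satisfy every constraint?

Graphics has to be done by Sat — holds.
Algebra and Graphics share students — holds.
Calculus is a prerequisite for Topology this term — holds.
OS has to be in Wed — violated.
The Calculus session must be before the Graphics session — holds.
Calculus and Graphics have overlapping enrolment — holds.
Algebra can't start before Tue — holds.

Invalid. OS has to be in Wed.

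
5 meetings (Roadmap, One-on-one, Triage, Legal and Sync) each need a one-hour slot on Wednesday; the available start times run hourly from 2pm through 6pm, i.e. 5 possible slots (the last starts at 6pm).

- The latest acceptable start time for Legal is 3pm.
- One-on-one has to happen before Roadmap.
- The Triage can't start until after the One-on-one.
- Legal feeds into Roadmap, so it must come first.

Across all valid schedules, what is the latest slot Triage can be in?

Precedence pushes Triage to at least 3pm.
Triage at 6pm is achievable: Triage in 6pm, One-on-one in 2pm, Legal in 2pm, Roadmap in 3pm, Sync in 2pm.

6pm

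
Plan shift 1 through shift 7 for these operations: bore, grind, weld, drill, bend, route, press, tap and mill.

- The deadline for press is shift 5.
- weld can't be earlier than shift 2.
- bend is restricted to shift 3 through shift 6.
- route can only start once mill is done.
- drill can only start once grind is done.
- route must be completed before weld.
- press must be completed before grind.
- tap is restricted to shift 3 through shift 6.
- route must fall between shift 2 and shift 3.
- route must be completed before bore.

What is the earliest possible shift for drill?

Precedence pushes drill to at least shift 3.
drill at shift 3 is achievable: mill -> shift 1, grind -> shift 2, tap -> shift 3, press -> shift 1, bore -> shift 3, bend -> shift 3, drill -> shift 3, weld -> shift 3, route -> shift 2.

shift 3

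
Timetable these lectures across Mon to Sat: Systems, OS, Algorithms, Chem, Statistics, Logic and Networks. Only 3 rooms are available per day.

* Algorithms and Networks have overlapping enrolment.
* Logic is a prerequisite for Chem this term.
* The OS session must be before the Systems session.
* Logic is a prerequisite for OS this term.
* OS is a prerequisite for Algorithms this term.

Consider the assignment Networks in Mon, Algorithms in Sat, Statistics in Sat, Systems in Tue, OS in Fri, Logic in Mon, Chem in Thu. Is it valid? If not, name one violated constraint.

Logic is a prerequisite for OS this term — holds.
The OS session must be before the Systems session — violated.
Algorithms and Networks have overlapping enrolment — holds.
OS is a prerequisite for Algorithms this term — holds.
Logic is a prerequisite for Chem this term — holds.
Only 3 rooms are available per day — holds.

No — it violates: The OS session must be before the Systems session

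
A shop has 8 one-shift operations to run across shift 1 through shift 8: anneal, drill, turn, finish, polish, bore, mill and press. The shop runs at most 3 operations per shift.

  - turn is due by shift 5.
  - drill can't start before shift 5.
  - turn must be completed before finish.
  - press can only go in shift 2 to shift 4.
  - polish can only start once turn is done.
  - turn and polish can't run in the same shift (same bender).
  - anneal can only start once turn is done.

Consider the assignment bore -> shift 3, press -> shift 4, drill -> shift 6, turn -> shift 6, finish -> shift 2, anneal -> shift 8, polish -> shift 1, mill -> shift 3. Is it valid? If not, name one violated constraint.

Invalid. polish can only start once turn is done.

turn is due by shift 5 — violated.
anneal can only start once turn is done — holds.
The shop runs at most 3 operations per shift — holds.
press can only go in shift 2 to shift 4 — holds.
polish can only start once turn is done — violated.
turn must be completed before finish — violated.
turn and polish can't run in the same shift (same bender) — holds.
drill can't start before shift 5 — holds.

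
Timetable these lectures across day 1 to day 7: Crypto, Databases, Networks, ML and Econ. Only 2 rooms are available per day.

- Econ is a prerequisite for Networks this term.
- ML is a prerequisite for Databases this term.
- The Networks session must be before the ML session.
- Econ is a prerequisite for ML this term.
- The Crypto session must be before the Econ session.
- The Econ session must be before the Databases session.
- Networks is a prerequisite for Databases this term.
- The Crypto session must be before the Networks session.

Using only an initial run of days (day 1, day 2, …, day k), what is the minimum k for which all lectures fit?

The precedence chain requires at least 5 distinct days.
With at most 2 per day and 5 lectures, at least 3 days are needed.
5 works (last occupied day: day 5): for example ML in day 4, Databases in day 5, Networks in day 3, Econ in day 2, Crypto in day 1.

5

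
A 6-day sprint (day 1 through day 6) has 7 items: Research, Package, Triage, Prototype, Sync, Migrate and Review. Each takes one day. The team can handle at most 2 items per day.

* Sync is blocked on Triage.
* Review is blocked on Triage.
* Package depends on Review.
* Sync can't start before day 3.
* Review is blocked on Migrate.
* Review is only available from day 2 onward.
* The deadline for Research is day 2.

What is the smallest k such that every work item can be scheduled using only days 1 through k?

4 days

The precedence chain requires at least 3 distinct days.
With at most 2 per day and 7 work items, at least 4 days are needed.
4 works (last occupied day: day 4): for example Sync -> day 3; Migrate -> day 2; Package -> day 4; Prototype -> day 2; Research -> day 1; Review -> day 3; Triage -> day 1.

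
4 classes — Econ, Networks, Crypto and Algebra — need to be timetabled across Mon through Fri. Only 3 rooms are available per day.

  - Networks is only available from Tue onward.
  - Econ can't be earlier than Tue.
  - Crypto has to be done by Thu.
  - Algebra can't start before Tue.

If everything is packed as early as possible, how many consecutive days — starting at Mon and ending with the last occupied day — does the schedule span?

2 days

With at most 3 per day and 4 classes, at least 2 days are needed.
Econ can't be placed before Tue — that is day 2 counting from Mon — so the schedule must run through at least 2 days.
2 works (last occupied day: Tue): for example Algebra=Tue; Crypto=Mon; Econ=Tue; Networks=Tue.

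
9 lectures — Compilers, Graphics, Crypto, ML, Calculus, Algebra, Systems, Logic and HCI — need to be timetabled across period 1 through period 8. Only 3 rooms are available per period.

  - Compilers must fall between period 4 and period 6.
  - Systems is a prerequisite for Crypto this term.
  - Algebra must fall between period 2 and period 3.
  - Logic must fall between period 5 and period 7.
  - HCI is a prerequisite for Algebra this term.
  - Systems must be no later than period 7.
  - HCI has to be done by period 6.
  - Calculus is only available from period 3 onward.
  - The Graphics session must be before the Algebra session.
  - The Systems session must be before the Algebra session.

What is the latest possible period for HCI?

period 2

HCI's own window allows nothing later than period 6; downstream work caps HCI at period 2.
HCI at period 2 is achievable: HCI -> period 2; ML -> period 1; Systems -> period 1; Logic -> period 5; Compilers -> period 4; Crypto -> period 2; Graphics -> period 1; Algebra -> period 3; Calculus -> period 3.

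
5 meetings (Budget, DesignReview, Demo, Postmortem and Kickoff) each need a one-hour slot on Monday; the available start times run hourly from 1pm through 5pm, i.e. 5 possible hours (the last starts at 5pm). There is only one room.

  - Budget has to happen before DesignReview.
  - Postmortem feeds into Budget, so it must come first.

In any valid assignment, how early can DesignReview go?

3pm

Precedence pushes DesignReview to at least 3pm.
DesignReview at 3pm is achievable: Demo in 4pm, Postmortem in 1pm, DesignReview in 3pm, Kickoff in 5pm, Budget in 2pm.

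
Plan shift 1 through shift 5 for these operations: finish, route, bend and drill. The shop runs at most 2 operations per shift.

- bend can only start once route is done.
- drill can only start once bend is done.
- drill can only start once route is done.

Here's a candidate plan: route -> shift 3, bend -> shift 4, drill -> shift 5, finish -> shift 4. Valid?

bend can only start once route is done — holds.
The shop runs at most 2 operations per shift — holds.
drill can only start once bend is done — holds.
drill can only start once route is done — holds.

Valid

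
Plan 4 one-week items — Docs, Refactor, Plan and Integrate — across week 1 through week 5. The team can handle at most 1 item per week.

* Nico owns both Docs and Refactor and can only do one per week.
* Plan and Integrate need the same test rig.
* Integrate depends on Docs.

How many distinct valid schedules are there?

Splitting on Docs: it can be week 1 (24), week 2 (18), week 3 (12), week 4 (6). Listing each branch's schedules as (Refactor, Plan, Integrate) by week number:
Docs=week 1: (2,3,4) (2,3,5) (2,4,3) (2,4,5) (2,5,3) (2,5,4) (3,2,4) (3,2,5) (3,4,2) (3,4,5) (3,5,2) (3,5,4) (4,2,3) (4,2,5) (4,3,2) (4,3,5) (4,5,2) (4,5,3) (5,2,3) (5,2,4) (5,3,2) (5,3,4) (5,4,2) (5,4,3) — 24.
Docs=week 2: (1,3,4) (1,3,5) (1,4,3) (1,4,5) (1,5,3) (1,5,4) (3,1,4) (3,1,5) (3,4,5) (3,5,4) (4,1,3) (4,1,5) (4,3,5) (4,5,3) (5,1,3) (5,1,4) (5,3,4) (5,4,3) — 18.
Docs=week 3: (1,2,4) (1,2,5) (1,4,5) (1,5,4) (2,1,4) (2,1,5) (2,4,5) (2,5,4) (4,1,5) (4,2,5) (5,1,4) (5,2,4) — 12.
Docs=week 4: (1,2,5) (1,3,5) (2,1,5) (2,3,5) (3,1,5) (3,2,5) — 6.
Summing: 24 + 18 + 12 + 6 = 60.

60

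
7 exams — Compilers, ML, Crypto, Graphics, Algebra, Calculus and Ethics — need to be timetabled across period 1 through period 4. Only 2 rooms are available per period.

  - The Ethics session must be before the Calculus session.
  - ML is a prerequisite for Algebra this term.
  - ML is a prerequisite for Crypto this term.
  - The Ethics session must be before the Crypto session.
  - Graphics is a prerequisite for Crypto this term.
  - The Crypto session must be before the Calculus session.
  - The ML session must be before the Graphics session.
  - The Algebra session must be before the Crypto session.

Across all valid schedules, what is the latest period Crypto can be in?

Precedence pushes Crypto to at least period 3; downstream work caps Crypto at period 3.
Crypto at period 3 is achievable: Crypto -> period 3; Ethics -> period 1; Compilers -> period 3; Algebra -> period 2; Calculus -> period 4; ML -> period 1; Graphics -> period 2.

period 3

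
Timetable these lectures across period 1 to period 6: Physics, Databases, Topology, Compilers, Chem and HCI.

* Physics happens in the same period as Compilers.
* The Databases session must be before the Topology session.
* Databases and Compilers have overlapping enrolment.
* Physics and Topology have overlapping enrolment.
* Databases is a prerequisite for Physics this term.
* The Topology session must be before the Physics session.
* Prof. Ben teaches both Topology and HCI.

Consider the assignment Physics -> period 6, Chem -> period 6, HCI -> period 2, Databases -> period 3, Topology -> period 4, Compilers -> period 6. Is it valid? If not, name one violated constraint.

Databases is a prerequisite for Physics this term — holds.
The Topology session must be before the Physics session — holds.
The Databases session must be before the Topology session — holds.
Prof. Ben teaches both Topology and HCI — holds.
Databases and Compilers have overlapping enrolment — holds.
Physics happens in the same period as Compilers — holds.
Physics and Topology have overlapping enrolment — holds.

Yes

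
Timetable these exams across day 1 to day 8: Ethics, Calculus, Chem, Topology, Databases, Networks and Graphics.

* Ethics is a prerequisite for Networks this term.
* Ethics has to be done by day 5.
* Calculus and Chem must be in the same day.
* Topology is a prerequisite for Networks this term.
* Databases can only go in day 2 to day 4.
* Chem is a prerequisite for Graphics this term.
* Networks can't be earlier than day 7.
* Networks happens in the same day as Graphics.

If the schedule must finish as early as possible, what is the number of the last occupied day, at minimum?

7

The precedence chain requires at least 2 distinct days.
Networks can't be placed before day 7, so the schedule must run through at least day 7.
7 works (last occupied day: day 7): for example Networks in day 7, Calculus in day 1, Chem in day 1, Databases in day 2, Topology in day 1, Graphics in day 7, Ethics in day 1.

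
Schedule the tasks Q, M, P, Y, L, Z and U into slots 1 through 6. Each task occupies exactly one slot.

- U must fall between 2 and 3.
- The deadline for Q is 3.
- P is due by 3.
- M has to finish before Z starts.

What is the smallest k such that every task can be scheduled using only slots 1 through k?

2 slots

The precedence chain requires at least 2 distinct slots.
2 works (last occupied slot: 2): for example Z -> 2; M -> 1; L -> 1; P -> 1; Y -> 1; Q -> 1; U -> 2.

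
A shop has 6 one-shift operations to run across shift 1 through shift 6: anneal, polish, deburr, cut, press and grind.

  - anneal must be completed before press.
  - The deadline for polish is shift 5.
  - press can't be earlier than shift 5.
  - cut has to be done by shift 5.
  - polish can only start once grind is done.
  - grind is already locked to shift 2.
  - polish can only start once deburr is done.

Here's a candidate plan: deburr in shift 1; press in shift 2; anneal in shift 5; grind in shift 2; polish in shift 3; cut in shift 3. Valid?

No. anneal must be completed before press is not satisfied.

polish can only start once deburr is done — holds.
grind is already locked to shift 2 — holds.
anneal must be completed before press — violated.
press can't be earlier than shift 5 — violated.
The deadline for polish is shift 5 — holds.
cut has to be done by shift 5 — holds.
polish can only start once grind is done — holds.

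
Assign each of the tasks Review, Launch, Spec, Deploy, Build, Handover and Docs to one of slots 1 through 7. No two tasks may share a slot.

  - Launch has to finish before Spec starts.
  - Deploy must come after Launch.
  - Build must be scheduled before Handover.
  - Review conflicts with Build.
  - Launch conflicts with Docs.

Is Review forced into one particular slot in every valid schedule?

No

Review can be 1 (e.g. Build -> 5, Deploy -> 4, Docs -> 7, Launch -> 2, Handover -> 6, Review -> 1, Spec -> 3) or 2 (e.g. Docs -> 7; Build -> 5; Deploy -> 4; Launch -> 1; Spec -> 3; Review -> 2; Handover -> 6).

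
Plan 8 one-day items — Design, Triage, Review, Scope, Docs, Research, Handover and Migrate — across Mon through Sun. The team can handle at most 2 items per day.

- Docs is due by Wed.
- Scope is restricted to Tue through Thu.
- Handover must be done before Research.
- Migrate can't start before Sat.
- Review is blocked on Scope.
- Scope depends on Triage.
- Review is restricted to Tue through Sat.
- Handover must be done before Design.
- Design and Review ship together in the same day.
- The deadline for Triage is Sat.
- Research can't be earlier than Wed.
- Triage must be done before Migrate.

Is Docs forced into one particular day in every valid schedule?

No

Docs can be Mon (e.g. Scope in Tue, Migrate in Sat, Research in Thu, Review in Wed, Design in Wed, Handover in Tue, Triage in Mon, Docs in Mon) or Tue (e.g. Review in Wed, Migrate in Sat, Design in Wed, Handover in Mon, Docs in Tue, Triage in Mon, Scope in Tue, Research in Thu).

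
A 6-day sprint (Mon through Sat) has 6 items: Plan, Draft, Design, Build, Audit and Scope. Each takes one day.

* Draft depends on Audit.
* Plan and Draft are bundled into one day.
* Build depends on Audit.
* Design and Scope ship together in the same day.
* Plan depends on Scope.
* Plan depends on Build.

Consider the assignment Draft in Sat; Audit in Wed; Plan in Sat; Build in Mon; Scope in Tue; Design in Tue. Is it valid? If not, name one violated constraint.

Design and Scope ship together in the same day — holds.
Plan and Draft are bundled into one day — holds.
Build depends on Audit — violated.
Plan depends on Scope — holds.
Plan depends on Build — holds.
Draft depends on Audit — holds.

No. Build depends on Audit is not satisfied.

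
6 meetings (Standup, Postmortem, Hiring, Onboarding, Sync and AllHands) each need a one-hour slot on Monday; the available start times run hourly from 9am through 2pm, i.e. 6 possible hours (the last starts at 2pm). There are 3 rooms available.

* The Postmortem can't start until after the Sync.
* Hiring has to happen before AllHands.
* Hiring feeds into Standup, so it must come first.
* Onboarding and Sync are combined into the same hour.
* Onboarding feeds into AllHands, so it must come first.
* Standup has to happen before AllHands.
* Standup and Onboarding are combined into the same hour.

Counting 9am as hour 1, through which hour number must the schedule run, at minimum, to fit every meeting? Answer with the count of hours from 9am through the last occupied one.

3

The precedence chain requires at least 3 distinct hours.
With at most 3 per hour and 6 meetings, at least 2 hours are needed.
3 works (last occupied hour: 11am): for example Hiring -> 9am; Postmortem -> 11am; Standup -> 10am; AllHands -> 11am; Onboarding -> 10am; Sync -> 10am.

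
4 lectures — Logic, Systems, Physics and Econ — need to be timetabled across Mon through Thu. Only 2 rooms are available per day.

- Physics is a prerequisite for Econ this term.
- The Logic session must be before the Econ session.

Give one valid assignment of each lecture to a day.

Logic in Mon, Physics in Mon, Econ in Tue, Systems in Tue

Checking: Logic(Mon) before Econ(Tue); Physics(Mon) before Econ(Tue); max 2 per day (cap 2).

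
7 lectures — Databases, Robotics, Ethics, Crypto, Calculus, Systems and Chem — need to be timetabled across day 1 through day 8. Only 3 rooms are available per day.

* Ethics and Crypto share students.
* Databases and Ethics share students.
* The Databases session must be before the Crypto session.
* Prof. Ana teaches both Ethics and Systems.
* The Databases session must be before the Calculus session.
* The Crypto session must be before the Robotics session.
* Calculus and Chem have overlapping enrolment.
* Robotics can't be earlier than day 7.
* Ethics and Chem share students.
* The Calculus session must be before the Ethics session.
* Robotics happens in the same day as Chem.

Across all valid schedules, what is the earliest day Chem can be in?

day 7

Chem must be in the same day as Robotics, which can't be before day 7, so Chem is at least day 7.
Chem at day 7 is achievable: Calculus=day 2, Chem=day 7, Systems=day 1, Robotics=day 7, Databases=day 1, Ethics=day 3, Crypto=day 2.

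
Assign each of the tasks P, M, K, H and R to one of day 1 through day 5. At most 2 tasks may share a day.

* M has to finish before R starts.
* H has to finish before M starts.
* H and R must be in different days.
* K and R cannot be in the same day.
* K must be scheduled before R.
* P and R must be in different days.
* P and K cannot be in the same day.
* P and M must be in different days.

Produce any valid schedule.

K=day 1; P=day 4; H=day 1; R=day 3; M=day 2

Checking: M(day 2) before R(day 3); H(day 1) before M(day 2); K(day 1) before R(day 3); P(day 4) != M(day 2); H(day 1) != R(day 3); K(day 1) != R(day 3); P(day 4) != K(day 1); P(day 4) != R(day 3); max 2 per day (cap 2).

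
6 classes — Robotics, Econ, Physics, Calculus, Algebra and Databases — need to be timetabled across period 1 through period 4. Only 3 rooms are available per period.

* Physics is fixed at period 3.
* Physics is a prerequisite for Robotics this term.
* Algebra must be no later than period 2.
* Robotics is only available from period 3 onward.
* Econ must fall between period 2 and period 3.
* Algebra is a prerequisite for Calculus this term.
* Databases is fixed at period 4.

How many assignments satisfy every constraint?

Splitting on Econ: it can be period 2 (5), period 3 (5). Listing each branch's schedules as (Robotics, Physics, Calculus, Algebra, Databases) by period number:
Econ=period 2: (4,3,2,1,4) (4,3,3,1,4) (4,3,3,2,4) (4,3,4,1,4) (4,3,4,2,4) — 5.
Econ=period 3: (4,3,2,1,4) (4,3,3,1,4) (4,3,3,2,4) (4,3,4,1,4) (4,3,4,2,4) — 5.
Summing: 5 + 5 = 10.

10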